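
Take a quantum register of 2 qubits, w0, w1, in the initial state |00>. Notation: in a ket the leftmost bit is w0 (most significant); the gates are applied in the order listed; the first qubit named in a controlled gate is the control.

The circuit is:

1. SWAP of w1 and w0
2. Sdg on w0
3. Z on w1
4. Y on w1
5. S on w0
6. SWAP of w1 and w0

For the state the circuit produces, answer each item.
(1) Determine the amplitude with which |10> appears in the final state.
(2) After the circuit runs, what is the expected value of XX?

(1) The amplitude on |10> is I.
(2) The observable XX averages to 0.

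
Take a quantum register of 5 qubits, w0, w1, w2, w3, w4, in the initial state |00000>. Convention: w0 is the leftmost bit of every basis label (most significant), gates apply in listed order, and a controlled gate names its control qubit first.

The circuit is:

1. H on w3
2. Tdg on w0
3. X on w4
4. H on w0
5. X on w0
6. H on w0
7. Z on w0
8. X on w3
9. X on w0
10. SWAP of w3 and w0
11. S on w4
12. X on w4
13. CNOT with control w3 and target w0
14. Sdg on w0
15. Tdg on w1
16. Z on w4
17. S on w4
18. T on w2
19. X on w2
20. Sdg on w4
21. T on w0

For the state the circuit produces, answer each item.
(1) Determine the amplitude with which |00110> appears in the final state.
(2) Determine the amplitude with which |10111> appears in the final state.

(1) |00110> carries amplitude sqrt(2)*I/2 in the final state. Key observation: the block from step 4 through step 7 cancels to the identity and can be dropped.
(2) |10111> carries amplitude 0 in the final state.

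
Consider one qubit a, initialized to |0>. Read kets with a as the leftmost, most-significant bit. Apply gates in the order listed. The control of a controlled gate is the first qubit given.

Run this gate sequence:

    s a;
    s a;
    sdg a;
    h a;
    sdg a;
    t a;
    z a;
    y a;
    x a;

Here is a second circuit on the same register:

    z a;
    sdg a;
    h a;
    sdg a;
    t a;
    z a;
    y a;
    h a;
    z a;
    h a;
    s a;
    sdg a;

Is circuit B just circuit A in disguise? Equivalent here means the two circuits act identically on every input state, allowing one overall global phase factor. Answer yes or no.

Yes — the two circuits implement the same unitary up to a global phase.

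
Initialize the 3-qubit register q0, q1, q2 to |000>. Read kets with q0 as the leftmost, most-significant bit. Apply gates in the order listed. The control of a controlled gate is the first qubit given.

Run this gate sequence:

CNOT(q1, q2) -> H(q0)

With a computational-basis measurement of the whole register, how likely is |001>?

The probability of measuring |001> is 0.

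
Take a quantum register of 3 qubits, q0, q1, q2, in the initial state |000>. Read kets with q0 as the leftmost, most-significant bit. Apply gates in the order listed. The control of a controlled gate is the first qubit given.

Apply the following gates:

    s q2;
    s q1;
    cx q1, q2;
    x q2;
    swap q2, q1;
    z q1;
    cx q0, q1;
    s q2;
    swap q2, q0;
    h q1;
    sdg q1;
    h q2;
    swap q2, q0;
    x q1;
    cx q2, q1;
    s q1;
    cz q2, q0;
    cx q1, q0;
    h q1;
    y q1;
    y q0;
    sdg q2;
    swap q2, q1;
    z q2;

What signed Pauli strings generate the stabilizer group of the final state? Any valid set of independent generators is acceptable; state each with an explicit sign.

One valid set of independent stabilizer generators is -XII, +IZI, -IIZ (any independent generating set of the same group is equally correct).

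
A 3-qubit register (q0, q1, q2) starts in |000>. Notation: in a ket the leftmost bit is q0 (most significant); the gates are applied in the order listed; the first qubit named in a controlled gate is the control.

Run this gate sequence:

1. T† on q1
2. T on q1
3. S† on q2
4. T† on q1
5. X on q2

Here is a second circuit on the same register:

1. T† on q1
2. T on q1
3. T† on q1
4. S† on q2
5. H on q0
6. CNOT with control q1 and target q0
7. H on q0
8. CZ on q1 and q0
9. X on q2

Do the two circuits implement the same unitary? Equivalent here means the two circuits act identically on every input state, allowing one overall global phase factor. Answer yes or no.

Yes, they are equivalent — the unitaries differ by at most a global phase.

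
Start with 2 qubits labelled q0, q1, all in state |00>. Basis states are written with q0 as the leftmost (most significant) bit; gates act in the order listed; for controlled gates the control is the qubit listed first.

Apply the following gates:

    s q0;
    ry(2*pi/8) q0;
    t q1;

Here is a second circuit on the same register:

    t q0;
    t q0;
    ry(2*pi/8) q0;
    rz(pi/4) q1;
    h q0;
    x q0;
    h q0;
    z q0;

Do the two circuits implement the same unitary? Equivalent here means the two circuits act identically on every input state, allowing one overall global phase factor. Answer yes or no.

Yes, they are equivalent — the unitaries differ by at most a global phase.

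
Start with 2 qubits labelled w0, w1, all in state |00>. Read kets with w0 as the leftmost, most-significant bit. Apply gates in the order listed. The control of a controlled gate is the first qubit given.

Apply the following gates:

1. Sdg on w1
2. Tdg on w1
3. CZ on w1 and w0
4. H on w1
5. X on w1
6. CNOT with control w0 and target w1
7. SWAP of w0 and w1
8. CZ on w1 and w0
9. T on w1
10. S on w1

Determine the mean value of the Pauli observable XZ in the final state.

The expectation value of XZ is 1.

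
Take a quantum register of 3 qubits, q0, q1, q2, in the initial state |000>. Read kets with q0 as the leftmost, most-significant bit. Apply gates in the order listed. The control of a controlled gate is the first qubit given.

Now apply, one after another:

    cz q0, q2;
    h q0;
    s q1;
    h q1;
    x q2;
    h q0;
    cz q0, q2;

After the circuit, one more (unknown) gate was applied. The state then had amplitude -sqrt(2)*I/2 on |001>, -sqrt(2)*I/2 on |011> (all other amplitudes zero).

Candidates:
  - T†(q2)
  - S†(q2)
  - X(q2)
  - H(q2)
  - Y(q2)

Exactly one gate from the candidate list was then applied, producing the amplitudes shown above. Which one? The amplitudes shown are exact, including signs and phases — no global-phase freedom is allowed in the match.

The applied gate was S†(q2).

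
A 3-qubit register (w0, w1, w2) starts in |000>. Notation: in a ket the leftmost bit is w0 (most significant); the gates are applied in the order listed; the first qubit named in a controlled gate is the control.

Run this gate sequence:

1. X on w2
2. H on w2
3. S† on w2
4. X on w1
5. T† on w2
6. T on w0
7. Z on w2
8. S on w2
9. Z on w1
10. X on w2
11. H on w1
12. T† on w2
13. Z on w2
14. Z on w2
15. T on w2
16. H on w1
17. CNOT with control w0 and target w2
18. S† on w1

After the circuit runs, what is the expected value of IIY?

The observable IIY averages to sqrt(2)/2. Key observation: gates 11-16 undo each other exactly, leaving only the rest of the circuit to track.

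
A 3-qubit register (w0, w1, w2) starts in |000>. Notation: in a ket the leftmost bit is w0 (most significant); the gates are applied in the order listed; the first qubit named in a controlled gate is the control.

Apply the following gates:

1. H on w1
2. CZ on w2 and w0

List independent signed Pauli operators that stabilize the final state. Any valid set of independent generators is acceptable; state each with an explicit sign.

The final state is stabilized by the group generated by +IXI, +ZII, +IIZ; other independent generating sets are equally valid.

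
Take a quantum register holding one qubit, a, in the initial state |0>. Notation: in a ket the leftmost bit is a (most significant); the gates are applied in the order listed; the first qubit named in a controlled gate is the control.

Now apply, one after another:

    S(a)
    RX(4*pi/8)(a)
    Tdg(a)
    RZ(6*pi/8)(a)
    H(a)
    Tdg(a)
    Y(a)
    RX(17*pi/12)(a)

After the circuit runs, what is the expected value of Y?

The observable Y averages to -sqrt(6)/4 - sqrt(2)/4.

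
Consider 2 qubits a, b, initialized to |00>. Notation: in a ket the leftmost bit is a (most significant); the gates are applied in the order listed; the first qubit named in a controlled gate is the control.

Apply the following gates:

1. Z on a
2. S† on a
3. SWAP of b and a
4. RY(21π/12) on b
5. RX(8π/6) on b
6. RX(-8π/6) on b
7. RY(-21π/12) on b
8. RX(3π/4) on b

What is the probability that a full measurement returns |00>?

Outcome |00> occurs with probability 1/2 - sqrt(2)/4. Key observation: steps 4-7 multiply out to the identity, so the circuit reduces to the remaining gates.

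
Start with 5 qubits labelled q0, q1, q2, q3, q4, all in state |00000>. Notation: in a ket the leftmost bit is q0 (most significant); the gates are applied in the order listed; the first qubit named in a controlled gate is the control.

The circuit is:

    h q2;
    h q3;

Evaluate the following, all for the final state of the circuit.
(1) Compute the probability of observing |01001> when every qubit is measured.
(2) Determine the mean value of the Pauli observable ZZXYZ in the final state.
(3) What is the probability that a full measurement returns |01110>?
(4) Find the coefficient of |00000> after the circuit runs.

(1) Outcome |01001> occurs with probability 0.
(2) The expectation value of ZZXYZ is 0.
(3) A full measurement returns |01110> with probability 0.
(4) The final state's coefficient on |00000> equals 1/2.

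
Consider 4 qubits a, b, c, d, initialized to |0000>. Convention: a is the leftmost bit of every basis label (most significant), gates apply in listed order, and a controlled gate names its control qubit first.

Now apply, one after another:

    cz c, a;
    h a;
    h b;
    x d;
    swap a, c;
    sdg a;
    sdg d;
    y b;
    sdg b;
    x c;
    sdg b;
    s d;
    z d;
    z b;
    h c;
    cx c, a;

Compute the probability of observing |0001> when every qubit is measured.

The probability of measuring |0001> is 1/2.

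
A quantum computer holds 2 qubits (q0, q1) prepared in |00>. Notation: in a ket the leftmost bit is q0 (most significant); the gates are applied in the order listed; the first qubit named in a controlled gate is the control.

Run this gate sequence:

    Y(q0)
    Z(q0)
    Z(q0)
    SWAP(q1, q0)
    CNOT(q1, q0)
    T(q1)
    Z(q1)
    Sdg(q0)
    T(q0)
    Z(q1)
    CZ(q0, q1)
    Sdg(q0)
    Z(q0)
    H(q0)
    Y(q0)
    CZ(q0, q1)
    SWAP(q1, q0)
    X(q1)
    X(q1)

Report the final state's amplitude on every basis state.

The resulting statevector has amplitude 0 on |00>, 0 on |01>, sqrt(2)*I/2 on |10>, -sqrt(2)*I/2 on |11>.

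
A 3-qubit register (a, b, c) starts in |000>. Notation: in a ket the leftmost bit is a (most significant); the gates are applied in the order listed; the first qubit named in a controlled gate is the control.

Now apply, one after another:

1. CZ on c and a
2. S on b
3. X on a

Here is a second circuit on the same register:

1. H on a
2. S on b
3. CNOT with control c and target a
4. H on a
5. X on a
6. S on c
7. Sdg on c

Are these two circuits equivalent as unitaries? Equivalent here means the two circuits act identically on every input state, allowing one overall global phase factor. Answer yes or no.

Yes — the two circuits implement the same unitary up to a global phase.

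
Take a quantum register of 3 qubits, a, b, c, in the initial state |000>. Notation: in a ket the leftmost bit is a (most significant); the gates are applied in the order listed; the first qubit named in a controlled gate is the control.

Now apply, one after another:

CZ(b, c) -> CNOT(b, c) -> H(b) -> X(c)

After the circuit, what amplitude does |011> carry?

The final state's coefficient on |011> equals sqrt(2)/2.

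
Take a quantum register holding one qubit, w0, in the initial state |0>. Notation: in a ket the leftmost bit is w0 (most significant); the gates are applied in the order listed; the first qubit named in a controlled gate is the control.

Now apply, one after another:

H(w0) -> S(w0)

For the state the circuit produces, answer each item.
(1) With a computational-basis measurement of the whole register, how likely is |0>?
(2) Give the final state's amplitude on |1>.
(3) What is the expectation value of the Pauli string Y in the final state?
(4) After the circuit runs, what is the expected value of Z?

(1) Outcome |0> occurs with probability 1/2.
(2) |1> carries amplitude sqrt(2)*I/2 in the final state.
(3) In the final state, Y has expectation 1.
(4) The expectation value of Z is 0.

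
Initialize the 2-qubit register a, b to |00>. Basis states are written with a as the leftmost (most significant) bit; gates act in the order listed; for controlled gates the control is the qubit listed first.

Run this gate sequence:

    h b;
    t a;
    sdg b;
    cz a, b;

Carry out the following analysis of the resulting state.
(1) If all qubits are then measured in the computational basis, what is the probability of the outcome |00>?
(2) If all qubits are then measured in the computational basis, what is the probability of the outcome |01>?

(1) The probability of measuring |00> is 1/2.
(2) Outcome |01> occurs with probability 1/2.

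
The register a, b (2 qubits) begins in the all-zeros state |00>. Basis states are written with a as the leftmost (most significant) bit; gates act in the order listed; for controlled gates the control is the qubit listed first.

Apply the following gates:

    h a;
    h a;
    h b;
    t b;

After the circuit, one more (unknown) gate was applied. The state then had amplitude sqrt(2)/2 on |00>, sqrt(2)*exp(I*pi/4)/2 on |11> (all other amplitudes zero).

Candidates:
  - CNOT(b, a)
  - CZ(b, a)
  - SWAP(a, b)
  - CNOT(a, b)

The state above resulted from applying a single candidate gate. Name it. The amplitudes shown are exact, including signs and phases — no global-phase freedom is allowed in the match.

The applied gate was CNOT(b, a).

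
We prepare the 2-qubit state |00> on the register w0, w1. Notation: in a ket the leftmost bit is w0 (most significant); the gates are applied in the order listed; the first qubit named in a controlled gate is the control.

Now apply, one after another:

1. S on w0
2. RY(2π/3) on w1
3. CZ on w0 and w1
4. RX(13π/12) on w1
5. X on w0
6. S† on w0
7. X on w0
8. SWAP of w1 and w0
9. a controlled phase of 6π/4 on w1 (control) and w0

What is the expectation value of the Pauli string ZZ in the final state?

In the final state, ZZ has expectation sqrt(2)/8 + sqrt(6)/8.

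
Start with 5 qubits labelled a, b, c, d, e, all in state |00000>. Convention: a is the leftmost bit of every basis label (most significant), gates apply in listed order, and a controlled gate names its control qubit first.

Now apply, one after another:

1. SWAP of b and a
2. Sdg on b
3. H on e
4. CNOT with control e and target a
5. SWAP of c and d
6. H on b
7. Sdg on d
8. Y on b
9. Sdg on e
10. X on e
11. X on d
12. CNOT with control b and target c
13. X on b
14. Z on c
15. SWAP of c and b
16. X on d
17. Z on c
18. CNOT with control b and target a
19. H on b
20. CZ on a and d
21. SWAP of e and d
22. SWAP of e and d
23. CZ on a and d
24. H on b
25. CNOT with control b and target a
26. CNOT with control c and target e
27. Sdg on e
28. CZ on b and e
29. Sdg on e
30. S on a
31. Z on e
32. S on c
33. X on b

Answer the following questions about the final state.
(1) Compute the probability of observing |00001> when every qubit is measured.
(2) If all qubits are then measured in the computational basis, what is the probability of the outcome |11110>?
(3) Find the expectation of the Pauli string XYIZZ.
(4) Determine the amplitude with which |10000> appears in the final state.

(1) A full measurement returns |00001> with probability 1/4.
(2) A full measurement returns |11110> with probability 0.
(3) The expectation value of XYIZZ is 0.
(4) The final state's coefficient on |10000> equals -I/2.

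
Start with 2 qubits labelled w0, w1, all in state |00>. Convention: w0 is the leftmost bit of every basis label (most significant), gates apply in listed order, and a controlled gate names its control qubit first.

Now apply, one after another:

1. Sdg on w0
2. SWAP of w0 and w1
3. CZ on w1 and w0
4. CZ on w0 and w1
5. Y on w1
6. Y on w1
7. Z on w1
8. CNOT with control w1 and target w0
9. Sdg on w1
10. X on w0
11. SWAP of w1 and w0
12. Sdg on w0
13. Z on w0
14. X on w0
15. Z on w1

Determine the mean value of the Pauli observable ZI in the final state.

In the final state, ZI has expectation -1.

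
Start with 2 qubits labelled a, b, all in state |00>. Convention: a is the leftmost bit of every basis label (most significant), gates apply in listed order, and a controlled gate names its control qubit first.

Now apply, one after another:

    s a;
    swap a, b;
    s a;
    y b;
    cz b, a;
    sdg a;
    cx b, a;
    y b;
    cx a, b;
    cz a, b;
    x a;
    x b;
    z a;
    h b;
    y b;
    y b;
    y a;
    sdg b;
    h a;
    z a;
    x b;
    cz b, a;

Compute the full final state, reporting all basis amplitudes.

The resulting statevector has amplitude -1/2 on |00>, -I/2 on |01>, -1/2 on |10>, I/2 on |11>.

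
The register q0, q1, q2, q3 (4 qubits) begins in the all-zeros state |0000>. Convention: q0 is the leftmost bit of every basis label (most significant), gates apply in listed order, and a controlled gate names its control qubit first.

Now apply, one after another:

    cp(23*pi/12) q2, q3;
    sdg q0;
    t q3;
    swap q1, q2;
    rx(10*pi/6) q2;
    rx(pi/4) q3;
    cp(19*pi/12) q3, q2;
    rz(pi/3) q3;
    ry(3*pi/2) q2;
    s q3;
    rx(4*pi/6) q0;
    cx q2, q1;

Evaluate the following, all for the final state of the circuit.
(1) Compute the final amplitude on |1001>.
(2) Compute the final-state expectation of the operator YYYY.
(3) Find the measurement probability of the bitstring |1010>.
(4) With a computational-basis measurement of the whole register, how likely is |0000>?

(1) The final state's coefficient on |1001> equals sqrt(2 - sqrt(2))*(-sqrt(6) + 3*sqrt(2)*exp(11*I*pi/12))*exp(3*I*pi/4)/16.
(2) The observable YYYY averages to -9*sqrt(2)/32 - 3/32 + sqrt(3)/32.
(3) Outcome |1010> occurs with probability 0.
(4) A full measurement returns |0000> with probability sqrt(2)/32 + 1/16.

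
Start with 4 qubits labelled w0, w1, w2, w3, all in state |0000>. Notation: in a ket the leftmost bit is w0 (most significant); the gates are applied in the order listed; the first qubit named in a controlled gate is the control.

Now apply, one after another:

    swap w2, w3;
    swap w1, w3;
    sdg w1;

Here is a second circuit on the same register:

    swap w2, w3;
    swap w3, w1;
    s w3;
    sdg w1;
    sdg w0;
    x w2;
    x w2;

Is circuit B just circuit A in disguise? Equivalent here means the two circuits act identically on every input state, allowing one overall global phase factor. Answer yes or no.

No — the two circuits implement different unitaries, even allowing a global phase.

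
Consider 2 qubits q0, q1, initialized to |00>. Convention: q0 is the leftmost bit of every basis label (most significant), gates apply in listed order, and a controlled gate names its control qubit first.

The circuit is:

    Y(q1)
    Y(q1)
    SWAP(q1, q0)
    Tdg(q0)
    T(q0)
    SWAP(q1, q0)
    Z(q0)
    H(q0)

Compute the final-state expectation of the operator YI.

The expectation value of YI is 0. Key observation: the block from step 3 through step 6 cancels to the identity and can be dropped.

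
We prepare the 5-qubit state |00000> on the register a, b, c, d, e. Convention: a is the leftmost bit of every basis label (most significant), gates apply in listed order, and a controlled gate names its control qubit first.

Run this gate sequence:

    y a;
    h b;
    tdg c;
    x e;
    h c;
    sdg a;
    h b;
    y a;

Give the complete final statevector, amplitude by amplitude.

The final amplitudes are -sqrt(2)*I/2 on |00001>, -sqrt(2)*I/2 on |00101>, and 0 on every other basis state.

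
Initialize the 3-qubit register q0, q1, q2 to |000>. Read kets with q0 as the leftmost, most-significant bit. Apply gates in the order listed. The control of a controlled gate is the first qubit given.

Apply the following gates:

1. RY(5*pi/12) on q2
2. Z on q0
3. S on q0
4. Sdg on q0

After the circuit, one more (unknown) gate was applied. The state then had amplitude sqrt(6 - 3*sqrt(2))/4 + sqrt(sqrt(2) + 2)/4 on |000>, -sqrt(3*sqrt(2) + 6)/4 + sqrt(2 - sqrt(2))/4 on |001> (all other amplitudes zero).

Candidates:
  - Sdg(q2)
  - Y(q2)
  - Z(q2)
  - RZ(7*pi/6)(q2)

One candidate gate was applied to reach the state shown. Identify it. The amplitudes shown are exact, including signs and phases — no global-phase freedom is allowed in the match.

The applied gate was Z(q2). Key observation: gates 3-4 undo each other exactly, leaving only the rest of the circuit to track.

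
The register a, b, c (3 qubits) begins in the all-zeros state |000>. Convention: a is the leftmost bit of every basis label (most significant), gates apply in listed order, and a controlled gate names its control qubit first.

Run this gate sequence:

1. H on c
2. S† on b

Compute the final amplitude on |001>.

The amplitude on |001> is sqrt(2)/2.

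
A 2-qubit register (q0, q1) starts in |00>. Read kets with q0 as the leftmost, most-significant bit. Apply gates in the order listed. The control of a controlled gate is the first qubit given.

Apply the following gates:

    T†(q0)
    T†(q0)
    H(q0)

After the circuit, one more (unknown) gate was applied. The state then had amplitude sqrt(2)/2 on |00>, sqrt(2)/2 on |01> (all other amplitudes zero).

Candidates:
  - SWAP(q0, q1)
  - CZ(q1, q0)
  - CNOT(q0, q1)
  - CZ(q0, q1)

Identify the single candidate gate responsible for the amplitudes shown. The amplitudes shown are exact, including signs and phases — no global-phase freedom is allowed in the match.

The unique candidate consistent with the amplitudes is SWAP(q0, q1).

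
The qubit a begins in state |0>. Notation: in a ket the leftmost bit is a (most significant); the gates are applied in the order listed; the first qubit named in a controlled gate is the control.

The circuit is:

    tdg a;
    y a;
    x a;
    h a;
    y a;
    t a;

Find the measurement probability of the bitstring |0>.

Outcome |0> occurs with probability 1/2.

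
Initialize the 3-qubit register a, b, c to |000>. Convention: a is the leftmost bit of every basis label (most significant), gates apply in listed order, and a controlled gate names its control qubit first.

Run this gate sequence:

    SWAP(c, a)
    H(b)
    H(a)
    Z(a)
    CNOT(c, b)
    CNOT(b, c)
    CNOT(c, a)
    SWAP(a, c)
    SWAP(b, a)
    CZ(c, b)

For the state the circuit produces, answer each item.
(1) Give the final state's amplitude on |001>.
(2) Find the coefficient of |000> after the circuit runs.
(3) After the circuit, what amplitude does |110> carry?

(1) The amplitude on |001> is -1/2.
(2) |000> carries amplitude 1/2 in the final state.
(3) |110> carries amplitude -1/2 in the final state.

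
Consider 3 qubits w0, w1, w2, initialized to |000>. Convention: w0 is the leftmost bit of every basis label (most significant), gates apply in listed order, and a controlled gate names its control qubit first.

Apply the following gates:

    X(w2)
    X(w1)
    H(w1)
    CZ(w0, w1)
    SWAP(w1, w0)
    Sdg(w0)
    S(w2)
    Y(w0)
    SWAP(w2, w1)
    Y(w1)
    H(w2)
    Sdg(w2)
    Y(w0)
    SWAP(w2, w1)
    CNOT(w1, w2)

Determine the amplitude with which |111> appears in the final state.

The final state's coefficient on |111> equals 1/2.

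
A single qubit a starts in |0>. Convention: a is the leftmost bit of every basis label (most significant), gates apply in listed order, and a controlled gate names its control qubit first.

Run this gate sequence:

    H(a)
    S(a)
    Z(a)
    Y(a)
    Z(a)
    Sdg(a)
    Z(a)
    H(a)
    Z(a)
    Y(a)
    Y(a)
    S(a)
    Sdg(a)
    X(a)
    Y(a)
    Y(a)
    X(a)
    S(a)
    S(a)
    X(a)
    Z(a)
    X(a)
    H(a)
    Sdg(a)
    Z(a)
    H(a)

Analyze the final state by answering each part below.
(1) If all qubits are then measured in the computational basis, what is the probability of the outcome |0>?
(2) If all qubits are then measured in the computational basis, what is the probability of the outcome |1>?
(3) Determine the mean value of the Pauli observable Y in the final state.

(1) A full measurement returns |0> with probability 1/2. Key observation: the block from step 13 through step 18 cancels to the identity and can be dropped.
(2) A full measurement returns |1> with probability 1/2.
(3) The expectation value of Y is 1.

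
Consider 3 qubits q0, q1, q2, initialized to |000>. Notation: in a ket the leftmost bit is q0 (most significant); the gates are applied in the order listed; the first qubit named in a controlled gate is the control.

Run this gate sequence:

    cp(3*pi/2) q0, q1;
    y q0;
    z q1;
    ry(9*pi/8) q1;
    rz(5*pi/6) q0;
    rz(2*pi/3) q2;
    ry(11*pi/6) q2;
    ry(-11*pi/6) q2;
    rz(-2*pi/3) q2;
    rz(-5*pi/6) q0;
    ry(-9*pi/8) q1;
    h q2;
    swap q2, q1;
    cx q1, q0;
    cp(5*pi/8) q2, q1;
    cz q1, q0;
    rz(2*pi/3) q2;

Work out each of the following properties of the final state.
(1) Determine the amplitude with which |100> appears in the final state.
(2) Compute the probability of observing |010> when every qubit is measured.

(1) The amplitude on |100> is sqrt(2)*exp(I*pi/6)/2. Key observation: gates 4-11 undo each other exactly, leaving only the rest of the circuit to track.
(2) Outcome |010> occurs with probability 1/2.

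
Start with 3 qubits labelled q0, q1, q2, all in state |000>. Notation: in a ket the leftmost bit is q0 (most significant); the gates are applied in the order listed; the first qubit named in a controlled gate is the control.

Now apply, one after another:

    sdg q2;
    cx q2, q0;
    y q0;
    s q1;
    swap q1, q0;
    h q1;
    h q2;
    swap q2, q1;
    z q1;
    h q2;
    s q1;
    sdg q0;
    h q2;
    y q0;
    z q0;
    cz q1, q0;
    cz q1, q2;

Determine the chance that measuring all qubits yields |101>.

The probability of measuring |101> is 1/4.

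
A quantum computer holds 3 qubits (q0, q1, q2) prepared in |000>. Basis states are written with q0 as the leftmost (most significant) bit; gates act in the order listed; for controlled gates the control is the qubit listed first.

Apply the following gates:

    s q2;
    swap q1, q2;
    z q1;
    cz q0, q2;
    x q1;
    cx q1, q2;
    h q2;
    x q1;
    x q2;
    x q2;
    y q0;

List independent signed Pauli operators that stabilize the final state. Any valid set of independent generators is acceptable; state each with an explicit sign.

One valid set of independent stabilizer generators is -IIX, -ZII, +IZI (any independent generating set of the same group is equally correct). Key observation: the block from step 9 through step 10 cancels to the identity and can be dropped.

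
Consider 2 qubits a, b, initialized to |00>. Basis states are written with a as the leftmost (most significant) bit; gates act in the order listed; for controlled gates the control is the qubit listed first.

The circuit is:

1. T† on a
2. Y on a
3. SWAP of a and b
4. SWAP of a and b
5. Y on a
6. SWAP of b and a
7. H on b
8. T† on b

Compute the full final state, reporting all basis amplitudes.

The final amplitudes are sqrt(2)/2 on |00>, -sqrt(2)*exp(3*I*pi/4)/2 on |01>, 0 on |10>, 0 on |11>.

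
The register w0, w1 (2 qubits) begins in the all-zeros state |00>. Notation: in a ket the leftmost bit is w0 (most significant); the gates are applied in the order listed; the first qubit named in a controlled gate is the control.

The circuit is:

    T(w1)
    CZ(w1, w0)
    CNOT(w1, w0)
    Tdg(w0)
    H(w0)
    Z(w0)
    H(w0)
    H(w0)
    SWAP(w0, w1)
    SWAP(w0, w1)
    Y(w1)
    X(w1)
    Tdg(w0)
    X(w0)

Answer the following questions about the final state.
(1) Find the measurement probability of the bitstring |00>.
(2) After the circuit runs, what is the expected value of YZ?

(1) Outcome |00> occurs with probability 1/2. Key observation: the block from step 9 through step 10 cancels to the identity and can be dropped.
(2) In the final state, YZ has expectation -sqrt(2)/2.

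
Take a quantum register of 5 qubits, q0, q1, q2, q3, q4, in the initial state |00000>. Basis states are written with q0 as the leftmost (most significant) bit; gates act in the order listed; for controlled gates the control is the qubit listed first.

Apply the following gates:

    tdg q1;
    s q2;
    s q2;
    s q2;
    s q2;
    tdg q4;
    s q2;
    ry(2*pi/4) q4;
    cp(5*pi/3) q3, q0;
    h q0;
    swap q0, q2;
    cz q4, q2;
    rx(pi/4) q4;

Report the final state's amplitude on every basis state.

The final amplitudes are sqrt(sqrt(2) + 2)/4 - I*sqrt(2 - sqrt(2))/4 on |00000>, sqrt(sqrt(2) + 2)/4 - I*sqrt(2 - sqrt(2))/4 on |00001>, sqrt(sqrt(2) + 2)/4 + I*sqrt(2 - sqrt(2))/4 on |00100>, -sqrt(sqrt(2) + 2)/4 - I*sqrt(2 - sqrt(2))/4 on |00101>, and 0 on every other basis state. Key observation: steps 2-5 multiply out to the identity, so the circuit reduces to the remaining gates.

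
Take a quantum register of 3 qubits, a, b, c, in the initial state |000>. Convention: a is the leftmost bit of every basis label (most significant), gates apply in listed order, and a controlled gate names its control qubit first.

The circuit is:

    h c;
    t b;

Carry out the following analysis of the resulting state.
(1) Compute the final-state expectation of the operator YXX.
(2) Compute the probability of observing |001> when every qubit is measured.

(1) The expectation value of YXX is 0.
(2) A full measurement returns |001> with probability 1/2.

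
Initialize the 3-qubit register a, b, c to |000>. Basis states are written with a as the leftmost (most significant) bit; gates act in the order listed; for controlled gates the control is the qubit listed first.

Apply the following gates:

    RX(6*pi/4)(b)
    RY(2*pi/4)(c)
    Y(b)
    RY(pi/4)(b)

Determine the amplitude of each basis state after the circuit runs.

After the circuit, the state carries amplitude -sqrt(sqrt(2) + 2)/4 + I*sqrt(2 - sqrt(2))/4 on |000>, -sqrt(sqrt(2) + 2)/4 + I*sqrt(2 - sqrt(2))/4 on |001>, -sqrt(2 - sqrt(2))/4 - I*sqrt(sqrt(2) + 2)/4 on |010>, -sqrt(2 - sqrt(2))/4 - I*sqrt(sqrt(2) + 2)/4 on |011>, 0 on |100>, 0 on |101>, 0 on |110>, 0 on |111>.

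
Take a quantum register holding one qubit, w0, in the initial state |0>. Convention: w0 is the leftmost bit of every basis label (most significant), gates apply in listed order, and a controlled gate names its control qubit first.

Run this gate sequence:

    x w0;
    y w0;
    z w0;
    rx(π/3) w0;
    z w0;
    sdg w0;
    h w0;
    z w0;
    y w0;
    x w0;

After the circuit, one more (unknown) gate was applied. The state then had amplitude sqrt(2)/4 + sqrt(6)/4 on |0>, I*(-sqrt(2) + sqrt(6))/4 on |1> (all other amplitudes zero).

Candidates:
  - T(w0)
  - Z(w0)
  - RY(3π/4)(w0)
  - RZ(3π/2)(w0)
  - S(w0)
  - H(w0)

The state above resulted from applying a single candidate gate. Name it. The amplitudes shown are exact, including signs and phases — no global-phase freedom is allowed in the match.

It was S(w0) that produced the state shown.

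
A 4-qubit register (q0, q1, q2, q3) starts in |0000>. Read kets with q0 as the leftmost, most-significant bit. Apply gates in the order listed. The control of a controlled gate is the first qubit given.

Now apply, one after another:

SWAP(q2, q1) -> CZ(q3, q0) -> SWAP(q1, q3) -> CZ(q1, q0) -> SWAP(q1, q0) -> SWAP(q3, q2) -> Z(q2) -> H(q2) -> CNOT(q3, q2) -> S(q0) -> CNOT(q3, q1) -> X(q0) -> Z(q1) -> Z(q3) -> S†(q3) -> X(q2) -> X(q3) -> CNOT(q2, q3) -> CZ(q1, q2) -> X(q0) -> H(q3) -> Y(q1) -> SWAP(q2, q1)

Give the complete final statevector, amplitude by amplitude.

The resulting statevector has amplitude I/2 on |0010>, -I/2 on |0011>, I/2 on |0110>, I/2 on |0111>, and 0 on every other basis state.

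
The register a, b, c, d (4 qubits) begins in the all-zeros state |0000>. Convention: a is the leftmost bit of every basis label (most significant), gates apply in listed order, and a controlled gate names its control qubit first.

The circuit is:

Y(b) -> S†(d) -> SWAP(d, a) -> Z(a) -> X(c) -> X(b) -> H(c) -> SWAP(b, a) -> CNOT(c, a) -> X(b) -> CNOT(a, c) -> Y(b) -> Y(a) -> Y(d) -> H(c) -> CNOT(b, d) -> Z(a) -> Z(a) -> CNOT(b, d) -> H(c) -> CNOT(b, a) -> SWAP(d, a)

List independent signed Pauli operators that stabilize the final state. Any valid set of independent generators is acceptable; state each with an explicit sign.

The stabilizer group can be generated by +IIIX, -ZIII, +IZII, +IIZI, among other valid generating sets. Key observation: gates 15-20 undo each other exactly, leaving only the rest of the circuit to track.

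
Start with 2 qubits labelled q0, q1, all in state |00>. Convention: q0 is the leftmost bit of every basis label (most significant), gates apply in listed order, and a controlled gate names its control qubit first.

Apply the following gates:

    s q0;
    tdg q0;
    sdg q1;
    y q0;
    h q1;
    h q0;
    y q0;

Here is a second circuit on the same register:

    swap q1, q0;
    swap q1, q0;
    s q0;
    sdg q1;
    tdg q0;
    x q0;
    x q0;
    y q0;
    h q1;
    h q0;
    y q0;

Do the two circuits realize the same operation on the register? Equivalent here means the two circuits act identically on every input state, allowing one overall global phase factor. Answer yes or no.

Yes: on every input state the two circuits agree up to one overall phase factor.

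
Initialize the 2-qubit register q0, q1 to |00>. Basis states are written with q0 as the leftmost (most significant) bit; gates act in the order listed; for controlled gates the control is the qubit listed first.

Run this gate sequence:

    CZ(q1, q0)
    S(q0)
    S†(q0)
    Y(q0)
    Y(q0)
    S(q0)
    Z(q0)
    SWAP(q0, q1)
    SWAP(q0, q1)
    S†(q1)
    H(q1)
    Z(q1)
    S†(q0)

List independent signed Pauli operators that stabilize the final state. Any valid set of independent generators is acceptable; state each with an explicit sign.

The stabilizer group can be generated by -IX, +ZI, among other valid generating sets. Key observation: steps 3-6 multiply out to the identity, so the circuit reduces to the remaining gates.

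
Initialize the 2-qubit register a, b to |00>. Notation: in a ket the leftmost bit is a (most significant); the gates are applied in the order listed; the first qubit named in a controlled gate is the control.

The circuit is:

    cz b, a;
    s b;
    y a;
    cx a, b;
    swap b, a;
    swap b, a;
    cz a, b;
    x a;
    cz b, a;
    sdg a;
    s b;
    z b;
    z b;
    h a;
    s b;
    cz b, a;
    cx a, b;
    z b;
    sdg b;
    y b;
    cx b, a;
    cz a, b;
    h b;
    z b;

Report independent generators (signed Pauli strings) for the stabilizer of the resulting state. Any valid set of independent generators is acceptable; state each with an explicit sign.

The stabilizer group can be generated by -IY, +ZI, among other valid generating sets.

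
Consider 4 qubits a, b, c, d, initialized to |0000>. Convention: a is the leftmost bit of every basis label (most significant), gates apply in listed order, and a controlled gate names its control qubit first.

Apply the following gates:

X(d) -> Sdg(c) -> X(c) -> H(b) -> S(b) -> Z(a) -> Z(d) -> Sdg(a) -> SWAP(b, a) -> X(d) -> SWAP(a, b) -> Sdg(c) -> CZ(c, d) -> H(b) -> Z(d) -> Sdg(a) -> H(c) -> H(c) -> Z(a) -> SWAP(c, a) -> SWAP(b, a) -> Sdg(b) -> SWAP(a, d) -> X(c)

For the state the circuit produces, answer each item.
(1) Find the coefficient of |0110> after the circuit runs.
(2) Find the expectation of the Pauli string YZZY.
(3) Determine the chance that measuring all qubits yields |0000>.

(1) The final state's coefficient on |0110> equals 1/2 + I/2.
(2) In the final state, YZZY has expectation 0.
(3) The probability of measuring |0000> is 0.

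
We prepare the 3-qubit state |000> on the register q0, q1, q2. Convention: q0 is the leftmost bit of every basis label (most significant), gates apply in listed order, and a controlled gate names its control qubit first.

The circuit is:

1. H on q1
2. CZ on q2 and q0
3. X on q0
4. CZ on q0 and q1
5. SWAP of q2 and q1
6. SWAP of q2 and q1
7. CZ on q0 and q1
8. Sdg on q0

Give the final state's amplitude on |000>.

|000> carries amplitude 0 in the final state. Key observation: gates 4-7 undo each other exactly, leaving only the rest of the circuit to track.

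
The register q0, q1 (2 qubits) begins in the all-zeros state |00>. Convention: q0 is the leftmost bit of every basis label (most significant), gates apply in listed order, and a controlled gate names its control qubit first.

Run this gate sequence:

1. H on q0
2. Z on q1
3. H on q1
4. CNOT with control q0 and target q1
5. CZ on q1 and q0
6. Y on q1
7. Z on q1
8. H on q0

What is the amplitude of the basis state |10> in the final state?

|10> carries amplitude -sqrt(2)*I/2 in the final state.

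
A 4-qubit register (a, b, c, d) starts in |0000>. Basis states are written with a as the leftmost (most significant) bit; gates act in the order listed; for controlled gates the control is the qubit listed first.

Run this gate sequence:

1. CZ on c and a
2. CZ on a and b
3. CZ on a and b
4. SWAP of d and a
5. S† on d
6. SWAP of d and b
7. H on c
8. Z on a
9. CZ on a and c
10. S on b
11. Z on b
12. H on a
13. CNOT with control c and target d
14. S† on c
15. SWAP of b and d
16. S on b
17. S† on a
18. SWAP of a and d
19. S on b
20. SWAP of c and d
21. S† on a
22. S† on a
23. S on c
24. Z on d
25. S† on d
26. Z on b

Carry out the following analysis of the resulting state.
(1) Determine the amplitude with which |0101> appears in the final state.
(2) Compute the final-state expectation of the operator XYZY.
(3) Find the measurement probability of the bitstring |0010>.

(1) The amplitude on |0101> is 1/2. Key observation: gates 2-3 undo each other exactly, leaving only the rest of the circuit to track.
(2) In the final state, XYZY has expectation 0.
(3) A full measurement returns |0010> with probability 1/4.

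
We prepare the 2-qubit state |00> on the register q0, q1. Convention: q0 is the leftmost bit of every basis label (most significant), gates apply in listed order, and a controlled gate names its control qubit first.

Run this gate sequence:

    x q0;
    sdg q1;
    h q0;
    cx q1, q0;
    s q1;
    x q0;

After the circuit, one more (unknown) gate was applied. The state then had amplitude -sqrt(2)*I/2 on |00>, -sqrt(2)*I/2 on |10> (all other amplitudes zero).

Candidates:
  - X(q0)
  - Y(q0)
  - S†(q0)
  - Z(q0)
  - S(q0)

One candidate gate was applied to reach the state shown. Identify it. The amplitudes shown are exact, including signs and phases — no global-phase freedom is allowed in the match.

The unique candidate consistent with the amplitudes is Y(q0).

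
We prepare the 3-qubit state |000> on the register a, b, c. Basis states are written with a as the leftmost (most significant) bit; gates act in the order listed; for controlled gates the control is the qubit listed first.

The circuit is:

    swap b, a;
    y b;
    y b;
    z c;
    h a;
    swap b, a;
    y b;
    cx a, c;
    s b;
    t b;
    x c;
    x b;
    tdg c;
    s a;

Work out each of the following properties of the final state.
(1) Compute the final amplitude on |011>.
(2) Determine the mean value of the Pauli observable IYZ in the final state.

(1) The amplitude on |011> is -sqrt(2)*exp(I*pi/4)/2.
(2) The observable IYZ averages to -sqrt(2)/2.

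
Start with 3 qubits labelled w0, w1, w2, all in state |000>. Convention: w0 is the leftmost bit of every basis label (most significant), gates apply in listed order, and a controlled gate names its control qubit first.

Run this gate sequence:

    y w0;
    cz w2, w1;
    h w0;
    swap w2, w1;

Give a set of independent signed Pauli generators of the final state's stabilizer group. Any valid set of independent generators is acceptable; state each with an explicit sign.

One valid set of independent stabilizer generators is -XII, +IZI, +IIZ (any independent generating set of the same group is equally correct).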